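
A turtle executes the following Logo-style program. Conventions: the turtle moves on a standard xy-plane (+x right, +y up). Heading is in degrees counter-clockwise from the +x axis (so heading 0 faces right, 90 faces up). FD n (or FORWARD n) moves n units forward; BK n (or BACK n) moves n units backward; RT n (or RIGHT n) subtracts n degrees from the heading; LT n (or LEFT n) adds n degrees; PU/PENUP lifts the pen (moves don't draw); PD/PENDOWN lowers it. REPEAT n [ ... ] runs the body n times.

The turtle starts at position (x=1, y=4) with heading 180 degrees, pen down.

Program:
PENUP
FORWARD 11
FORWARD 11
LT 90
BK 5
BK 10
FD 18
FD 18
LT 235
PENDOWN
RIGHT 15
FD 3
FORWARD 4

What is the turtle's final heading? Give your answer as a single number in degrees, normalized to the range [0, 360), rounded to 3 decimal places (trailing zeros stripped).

Executing turtle program step by step:
Start: pos=(1,4), heading=180, pen down
PU: pen up
FD 11: (1,4) -> (-10,4) [heading=180, move]
FD 11: (-10,4) -> (-21,4) [heading=180, move]
LT 90: heading 180 -> 270
BK 5: (-21,4) -> (-21,9) [heading=270, move]
BK 10: (-21,9) -> (-21,19) [heading=270, move]
FD 18: (-21,19) -> (-21,1) [heading=270, move]
FD 18: (-21,1) -> (-21,-17) [heading=270, move]
LT 235: heading 270 -> 145
PD: pen down
RT 15: heading 145 -> 130
FD 3: (-21,-17) -> (-22.928,-14.702) [heading=130, draw]
FD 4: (-22.928,-14.702) -> (-25.5,-11.638) [heading=130, draw]
Final: pos=(-25.5,-11.638), heading=130, 2 segment(s) drawn

Answer: 130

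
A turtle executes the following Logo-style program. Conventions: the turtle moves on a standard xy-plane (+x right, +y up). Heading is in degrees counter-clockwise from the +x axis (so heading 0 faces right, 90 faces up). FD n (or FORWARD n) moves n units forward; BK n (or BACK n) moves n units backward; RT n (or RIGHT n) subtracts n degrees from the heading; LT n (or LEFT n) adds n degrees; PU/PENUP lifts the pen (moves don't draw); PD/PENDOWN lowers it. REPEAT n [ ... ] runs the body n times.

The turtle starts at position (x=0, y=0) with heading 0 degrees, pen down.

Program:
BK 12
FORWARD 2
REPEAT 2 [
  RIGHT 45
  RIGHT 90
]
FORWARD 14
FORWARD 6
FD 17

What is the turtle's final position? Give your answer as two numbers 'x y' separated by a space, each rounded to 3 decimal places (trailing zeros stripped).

Answer: -10 37

Derivation:
Executing turtle program step by step:
Start: pos=(0,0), heading=0, pen down
BK 12: (0,0) -> (-12,0) [heading=0, draw]
FD 2: (-12,0) -> (-10,0) [heading=0, draw]
REPEAT 2 [
  -- iteration 1/2 --
  RT 45: heading 0 -> 315
  RT 90: heading 315 -> 225
  -- iteration 2/2 --
  RT 45: heading 225 -> 180
  RT 90: heading 180 -> 90
]
FD 14: (-10,0) -> (-10,14) [heading=90, draw]
FD 6: (-10,14) -> (-10,20) [heading=90, draw]
FD 17: (-10,20) -> (-10,37) [heading=90, draw]
Final: pos=(-10,37), heading=90, 5 segment(s) drawn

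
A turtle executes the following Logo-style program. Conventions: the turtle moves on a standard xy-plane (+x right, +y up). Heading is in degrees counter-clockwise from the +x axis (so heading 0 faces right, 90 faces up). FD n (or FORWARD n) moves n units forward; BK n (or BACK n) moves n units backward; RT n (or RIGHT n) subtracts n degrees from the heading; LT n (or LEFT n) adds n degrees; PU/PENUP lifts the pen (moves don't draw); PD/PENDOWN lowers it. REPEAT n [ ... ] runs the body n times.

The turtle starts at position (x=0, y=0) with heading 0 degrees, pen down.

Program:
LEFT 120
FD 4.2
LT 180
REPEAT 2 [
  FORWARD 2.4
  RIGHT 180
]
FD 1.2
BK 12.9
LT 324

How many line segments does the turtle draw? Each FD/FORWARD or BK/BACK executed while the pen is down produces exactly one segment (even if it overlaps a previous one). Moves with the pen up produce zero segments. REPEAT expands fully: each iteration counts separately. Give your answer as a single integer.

Answer: 5

Derivation:
Executing turtle program step by step:
Start: pos=(0,0), heading=0, pen down
LT 120: heading 0 -> 120
FD 4.2: (0,0) -> (-2.1,3.637) [heading=120, draw]
LT 180: heading 120 -> 300
REPEAT 2 [
  -- iteration 1/2 --
  FD 2.4: (-2.1,3.637) -> (-0.9,1.559) [heading=300, draw]
  RT 180: heading 300 -> 120
  -- iteration 2/2 --
  FD 2.4: (-0.9,1.559) -> (-2.1,3.637) [heading=120, draw]
  RT 180: heading 120 -> 300
]
FD 1.2: (-2.1,3.637) -> (-1.5,2.598) [heading=300, draw]
BK 12.9: (-1.5,2.598) -> (-7.95,13.77) [heading=300, draw]
LT 324: heading 300 -> 264
Final: pos=(-7.95,13.77), heading=264, 5 segment(s) drawn
Segments drawn: 5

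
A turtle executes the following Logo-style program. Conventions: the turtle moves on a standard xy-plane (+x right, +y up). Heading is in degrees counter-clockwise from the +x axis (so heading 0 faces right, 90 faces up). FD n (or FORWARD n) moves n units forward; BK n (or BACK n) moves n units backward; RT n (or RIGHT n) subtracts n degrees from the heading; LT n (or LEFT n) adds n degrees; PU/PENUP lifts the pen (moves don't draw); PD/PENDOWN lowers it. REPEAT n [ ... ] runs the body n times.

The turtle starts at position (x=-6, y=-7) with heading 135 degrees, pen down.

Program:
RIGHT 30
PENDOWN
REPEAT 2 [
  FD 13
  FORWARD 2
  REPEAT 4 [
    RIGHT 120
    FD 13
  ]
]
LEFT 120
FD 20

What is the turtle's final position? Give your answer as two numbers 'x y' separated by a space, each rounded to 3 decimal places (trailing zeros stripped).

Answer: 27.29 -14.127

Derivation:
Executing turtle program step by step:
Start: pos=(-6,-7), heading=135, pen down
RT 30: heading 135 -> 105
PD: pen down
REPEAT 2 [
  -- iteration 1/2 --
  FD 13: (-6,-7) -> (-9.365,5.557) [heading=105, draw]
  FD 2: (-9.365,5.557) -> (-9.882,7.489) [heading=105, draw]
  REPEAT 4 [
    -- iteration 1/4 --
    RT 120: heading 105 -> 345
    FD 13: (-9.882,7.489) -> (2.675,4.124) [heading=345, draw]
    -- iteration 2/4 --
    RT 120: heading 345 -> 225
    FD 13: (2.675,4.124) -> (-6.518,-5.068) [heading=225, draw]
    -- iteration 3/4 --
    RT 120: heading 225 -> 105
    FD 13: (-6.518,-5.068) -> (-9.882,7.489) [heading=105, draw]
    -- iteration 4/4 --
    RT 120: heading 105 -> 345
    FD 13: (-9.882,7.489) -> (2.675,4.124) [heading=345, draw]
  ]
  -- iteration 2/2 --
  FD 13: (2.675,4.124) -> (15.232,0.76) [heading=345, draw]
  FD 2: (15.232,0.76) -> (17.164,0.242) [heading=345, draw]
  REPEAT 4 [
    -- iteration 1/4 --
    RT 120: heading 345 -> 225
    FD 13: (17.164,0.242) -> (7.971,-8.95) [heading=225, draw]
    -- iteration 2/4 --
    RT 120: heading 225 -> 105
    FD 13: (7.971,-8.95) -> (4.607,3.607) [heading=105, draw]
    -- iteration 3/4 --
    RT 120: heading 105 -> 345
    FD 13: (4.607,3.607) -> (17.164,0.242) [heading=345, draw]
    -- iteration 4/4 --
    RT 120: heading 345 -> 225
    FD 13: (17.164,0.242) -> (7.971,-8.95) [heading=225, draw]
  ]
]
LT 120: heading 225 -> 345
FD 20: (7.971,-8.95) -> (27.29,-14.127) [heading=345, draw]
Final: pos=(27.29,-14.127), heading=345, 13 segment(s) drawn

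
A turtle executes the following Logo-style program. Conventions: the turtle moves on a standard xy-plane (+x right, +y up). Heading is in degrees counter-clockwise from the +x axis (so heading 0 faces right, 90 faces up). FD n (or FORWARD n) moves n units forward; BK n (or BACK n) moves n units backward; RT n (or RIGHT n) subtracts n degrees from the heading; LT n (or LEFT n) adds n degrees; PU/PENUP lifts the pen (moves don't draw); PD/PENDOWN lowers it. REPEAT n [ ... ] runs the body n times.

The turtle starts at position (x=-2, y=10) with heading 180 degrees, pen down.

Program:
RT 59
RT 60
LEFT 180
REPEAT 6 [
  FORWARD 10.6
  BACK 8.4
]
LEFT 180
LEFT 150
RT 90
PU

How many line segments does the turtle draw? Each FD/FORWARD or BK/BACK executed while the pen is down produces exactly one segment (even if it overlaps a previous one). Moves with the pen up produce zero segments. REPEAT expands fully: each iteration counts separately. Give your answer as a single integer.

Executing turtle program step by step:
Start: pos=(-2,10), heading=180, pen down
RT 59: heading 180 -> 121
RT 60: heading 121 -> 61
LT 180: heading 61 -> 241
REPEAT 6 [
  -- iteration 1/6 --
  FD 10.6: (-2,10) -> (-7.139,0.729) [heading=241, draw]
  BK 8.4: (-7.139,0.729) -> (-3.067,8.076) [heading=241, draw]
  -- iteration 2/6 --
  FD 10.6: (-3.067,8.076) -> (-8.206,-1.195) [heading=241, draw]
  BK 8.4: (-8.206,-1.195) -> (-4.133,6.152) [heading=241, draw]
  -- iteration 3/6 --
  FD 10.6: (-4.133,6.152) -> (-9.272,-3.119) [heading=241, draw]
  BK 8.4: (-9.272,-3.119) -> (-5.2,4.228) [heading=241, draw]
  -- iteration 4/6 --
  FD 10.6: (-5.2,4.228) -> (-10.339,-5.043) [heading=241, draw]
  BK 8.4: (-10.339,-5.043) -> (-6.266,2.303) [heading=241, draw]
  -- iteration 5/6 --
  FD 10.6: (-6.266,2.303) -> (-11.405,-6.968) [heading=241, draw]
  BK 8.4: (-11.405,-6.968) -> (-7.333,0.379) [heading=241, draw]
  -- iteration 6/6 --
  FD 10.6: (-7.333,0.379) -> (-12.472,-8.892) [heading=241, draw]
  BK 8.4: (-12.472,-8.892) -> (-8.399,-1.545) [heading=241, draw]
]
LT 180: heading 241 -> 61
LT 150: heading 61 -> 211
RT 90: heading 211 -> 121
PU: pen up
Final: pos=(-8.399,-1.545), heading=121, 12 segment(s) drawn
Segments drawn: 12

Answer: 12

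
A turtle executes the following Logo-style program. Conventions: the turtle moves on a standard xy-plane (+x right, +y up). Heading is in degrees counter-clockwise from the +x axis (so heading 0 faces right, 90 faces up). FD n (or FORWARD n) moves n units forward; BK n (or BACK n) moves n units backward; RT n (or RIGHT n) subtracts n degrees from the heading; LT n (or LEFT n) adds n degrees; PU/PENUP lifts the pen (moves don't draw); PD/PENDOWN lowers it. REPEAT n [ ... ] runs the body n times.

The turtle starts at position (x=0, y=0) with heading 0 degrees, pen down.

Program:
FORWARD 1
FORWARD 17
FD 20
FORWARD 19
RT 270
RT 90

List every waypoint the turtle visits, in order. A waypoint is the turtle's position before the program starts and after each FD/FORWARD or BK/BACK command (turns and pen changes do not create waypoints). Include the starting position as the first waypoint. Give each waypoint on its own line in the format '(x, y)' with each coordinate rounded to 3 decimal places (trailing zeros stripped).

Executing turtle program step by step:
Start: pos=(0,0), heading=0, pen down
FD 1: (0,0) -> (1,0) [heading=0, draw]
FD 17: (1,0) -> (18,0) [heading=0, draw]
FD 20: (18,0) -> (38,0) [heading=0, draw]
FD 19: (38,0) -> (57,0) [heading=0, draw]
RT 270: heading 0 -> 90
RT 90: heading 90 -> 0
Final: pos=(57,0), heading=0, 4 segment(s) drawn
Waypoints (5 total):
(0, 0)
(1, 0)
(18, 0)
(38, 0)
(57, 0)

Answer: (0, 0)
(1, 0)
(18, 0)
(38, 0)
(57, 0)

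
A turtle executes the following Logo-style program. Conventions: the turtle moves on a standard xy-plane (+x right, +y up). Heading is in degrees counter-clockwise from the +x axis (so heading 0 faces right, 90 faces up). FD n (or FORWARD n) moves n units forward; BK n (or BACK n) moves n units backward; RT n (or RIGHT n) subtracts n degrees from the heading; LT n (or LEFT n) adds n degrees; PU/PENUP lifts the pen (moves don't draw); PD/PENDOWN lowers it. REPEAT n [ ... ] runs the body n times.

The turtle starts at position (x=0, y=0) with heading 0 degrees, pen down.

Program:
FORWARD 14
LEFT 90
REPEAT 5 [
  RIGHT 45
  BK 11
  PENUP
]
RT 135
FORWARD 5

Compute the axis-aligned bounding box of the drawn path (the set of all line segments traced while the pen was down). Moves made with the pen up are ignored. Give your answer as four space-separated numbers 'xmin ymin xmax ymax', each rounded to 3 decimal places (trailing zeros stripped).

Answer: 0 -7.778 14 0

Derivation:
Executing turtle program step by step:
Start: pos=(0,0), heading=0, pen down
FD 14: (0,0) -> (14,0) [heading=0, draw]
LT 90: heading 0 -> 90
REPEAT 5 [
  -- iteration 1/5 --
  RT 45: heading 90 -> 45
  BK 11: (14,0) -> (6.222,-7.778) [heading=45, draw]
  PU: pen up
  -- iteration 2/5 --
  RT 45: heading 45 -> 0
  BK 11: (6.222,-7.778) -> (-4.778,-7.778) [heading=0, move]
  PU: pen up
  -- iteration 3/5 --
  RT 45: heading 0 -> 315
  BK 11: (-4.778,-7.778) -> (-12.556,0) [heading=315, move]
  PU: pen up
  -- iteration 4/5 --
  RT 45: heading 315 -> 270
  BK 11: (-12.556,0) -> (-12.556,11) [heading=270, move]
  PU: pen up
  -- iteration 5/5 --
  RT 45: heading 270 -> 225
  BK 11: (-12.556,11) -> (-4.778,18.778) [heading=225, move]
  PU: pen up
]
RT 135: heading 225 -> 90
FD 5: (-4.778,18.778) -> (-4.778,23.778) [heading=90, move]
Final: pos=(-4.778,23.778), heading=90, 2 segment(s) drawn

Segment endpoints: x in {0, 6.222, 14}, y in {-7.778, 0}
xmin=0, ymin=-7.778, xmax=14, ymax=0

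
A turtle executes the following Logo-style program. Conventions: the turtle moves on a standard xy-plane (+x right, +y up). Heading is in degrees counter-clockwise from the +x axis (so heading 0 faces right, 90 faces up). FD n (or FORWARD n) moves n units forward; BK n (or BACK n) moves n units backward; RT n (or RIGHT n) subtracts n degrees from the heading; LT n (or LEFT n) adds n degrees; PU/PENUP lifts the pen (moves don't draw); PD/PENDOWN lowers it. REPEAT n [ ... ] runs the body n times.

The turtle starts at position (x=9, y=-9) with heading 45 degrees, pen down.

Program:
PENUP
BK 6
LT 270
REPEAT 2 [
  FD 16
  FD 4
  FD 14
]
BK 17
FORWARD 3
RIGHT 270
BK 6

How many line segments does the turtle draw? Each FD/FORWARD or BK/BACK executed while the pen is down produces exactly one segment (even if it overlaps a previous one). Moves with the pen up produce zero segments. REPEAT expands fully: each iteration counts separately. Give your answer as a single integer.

Answer: 0

Derivation:
Executing turtle program step by step:
Start: pos=(9,-9), heading=45, pen down
PU: pen up
BK 6: (9,-9) -> (4.757,-13.243) [heading=45, move]
LT 270: heading 45 -> 315
REPEAT 2 [
  -- iteration 1/2 --
  FD 16: (4.757,-13.243) -> (16.071,-24.556) [heading=315, move]
  FD 4: (16.071,-24.556) -> (18.899,-27.385) [heading=315, move]
  FD 14: (18.899,-27.385) -> (28.799,-37.284) [heading=315, move]
  -- iteration 2/2 --
  FD 16: (28.799,-37.284) -> (40.113,-48.598) [heading=315, move]
  FD 4: (40.113,-48.598) -> (42.941,-51.426) [heading=315, move]
  FD 14: (42.941,-51.426) -> (52.841,-61.326) [heading=315, move]
]
BK 17: (52.841,-61.326) -> (40.82,-49.305) [heading=315, move]
FD 3: (40.82,-49.305) -> (42.941,-51.426) [heading=315, move]
RT 270: heading 315 -> 45
BK 6: (42.941,-51.426) -> (38.698,-55.669) [heading=45, move]
Final: pos=(38.698,-55.669), heading=45, 0 segment(s) drawn
Segments drawn: 0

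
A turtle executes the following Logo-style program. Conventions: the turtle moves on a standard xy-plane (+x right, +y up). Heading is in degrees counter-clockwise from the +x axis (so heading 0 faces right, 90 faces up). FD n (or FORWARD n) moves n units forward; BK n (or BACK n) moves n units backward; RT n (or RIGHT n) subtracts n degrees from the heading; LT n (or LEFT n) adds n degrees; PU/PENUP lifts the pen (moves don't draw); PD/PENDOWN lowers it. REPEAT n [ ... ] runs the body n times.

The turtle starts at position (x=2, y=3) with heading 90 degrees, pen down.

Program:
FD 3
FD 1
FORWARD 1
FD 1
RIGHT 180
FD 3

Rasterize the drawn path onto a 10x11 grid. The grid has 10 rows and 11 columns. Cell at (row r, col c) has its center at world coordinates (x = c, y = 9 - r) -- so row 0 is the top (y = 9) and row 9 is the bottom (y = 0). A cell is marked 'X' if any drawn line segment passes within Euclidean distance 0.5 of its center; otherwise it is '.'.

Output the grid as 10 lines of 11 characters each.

Answer: ..X........
..X........
..X........
..X........
..X........
..X........
..X........
...........
...........
...........

Derivation:
Segment 0: (2,3) -> (2,6)
Segment 1: (2,6) -> (2,7)
Segment 2: (2,7) -> (2,8)
Segment 3: (2,8) -> (2,9)
Segment 4: (2,9) -> (2,6)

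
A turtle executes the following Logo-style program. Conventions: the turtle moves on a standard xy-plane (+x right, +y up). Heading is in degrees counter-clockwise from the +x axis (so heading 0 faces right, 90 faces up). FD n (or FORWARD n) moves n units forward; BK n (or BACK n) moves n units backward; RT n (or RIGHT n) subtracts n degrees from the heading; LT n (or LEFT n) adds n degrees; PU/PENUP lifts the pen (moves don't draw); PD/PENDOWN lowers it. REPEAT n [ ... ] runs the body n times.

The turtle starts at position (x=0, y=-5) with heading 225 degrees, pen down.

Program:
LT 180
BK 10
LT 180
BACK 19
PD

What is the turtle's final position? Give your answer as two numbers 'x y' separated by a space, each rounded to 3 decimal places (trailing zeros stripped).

Answer: 6.364 1.364

Derivation:
Executing turtle program step by step:
Start: pos=(0,-5), heading=225, pen down
LT 180: heading 225 -> 45
BK 10: (0,-5) -> (-7.071,-12.071) [heading=45, draw]
LT 180: heading 45 -> 225
BK 19: (-7.071,-12.071) -> (6.364,1.364) [heading=225, draw]
PD: pen down
Final: pos=(6.364,1.364), heading=225, 2 segment(s) drawn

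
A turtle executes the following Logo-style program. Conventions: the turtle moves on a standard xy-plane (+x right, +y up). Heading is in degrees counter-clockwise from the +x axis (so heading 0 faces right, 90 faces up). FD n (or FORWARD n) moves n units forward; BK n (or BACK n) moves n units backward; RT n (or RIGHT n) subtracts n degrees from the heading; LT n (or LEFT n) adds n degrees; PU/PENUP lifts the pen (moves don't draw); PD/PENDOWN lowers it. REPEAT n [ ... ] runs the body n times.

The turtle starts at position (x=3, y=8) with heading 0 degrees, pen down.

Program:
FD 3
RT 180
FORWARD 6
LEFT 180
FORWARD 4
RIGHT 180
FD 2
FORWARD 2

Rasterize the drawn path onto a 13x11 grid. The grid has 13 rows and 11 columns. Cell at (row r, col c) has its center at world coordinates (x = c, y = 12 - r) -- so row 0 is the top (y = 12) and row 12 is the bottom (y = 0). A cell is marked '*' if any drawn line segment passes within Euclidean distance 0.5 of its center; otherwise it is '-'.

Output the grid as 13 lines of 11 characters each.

Answer: -----------
-----------
-----------
-----------
*******----
-----------
-----------
-----------
-----------
-----------
-----------
-----------
-----------

Derivation:
Segment 0: (3,8) -> (6,8)
Segment 1: (6,8) -> (0,8)
Segment 2: (0,8) -> (4,8)
Segment 3: (4,8) -> (2,8)
Segment 4: (2,8) -> (0,8)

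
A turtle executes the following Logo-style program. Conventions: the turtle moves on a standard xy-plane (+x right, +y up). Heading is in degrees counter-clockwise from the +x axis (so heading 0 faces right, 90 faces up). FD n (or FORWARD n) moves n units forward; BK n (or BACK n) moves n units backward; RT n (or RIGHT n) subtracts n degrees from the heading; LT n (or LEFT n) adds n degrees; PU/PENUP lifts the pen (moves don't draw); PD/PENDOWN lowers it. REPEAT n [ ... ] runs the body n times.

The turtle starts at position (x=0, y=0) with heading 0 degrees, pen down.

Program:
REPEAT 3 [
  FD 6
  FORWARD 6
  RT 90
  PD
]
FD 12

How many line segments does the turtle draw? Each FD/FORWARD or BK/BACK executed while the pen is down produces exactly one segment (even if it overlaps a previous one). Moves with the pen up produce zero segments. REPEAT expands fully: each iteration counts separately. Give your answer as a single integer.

Executing turtle program step by step:
Start: pos=(0,0), heading=0, pen down
REPEAT 3 [
  -- iteration 1/3 --
  FD 6: (0,0) -> (6,0) [heading=0, draw]
  FD 6: (6,0) -> (12,0) [heading=0, draw]
  RT 90: heading 0 -> 270
  PD: pen down
  -- iteration 2/3 --
  FD 6: (12,0) -> (12,-6) [heading=270, draw]
  FD 6: (12,-6) -> (12,-12) [heading=270, draw]
  RT 90: heading 270 -> 180
  PD: pen down
  -- iteration 3/3 --
  FD 6: (12,-12) -> (6,-12) [heading=180, draw]
  FD 6: (6,-12) -> (0,-12) [heading=180, draw]
  RT 90: heading 180 -> 90
  PD: pen down
]
FD 12: (0,-12) -> (0,0) [heading=90, draw]
Final: pos=(0,0), heading=90, 7 segment(s) drawn
Segments drawn: 7

Answer: 7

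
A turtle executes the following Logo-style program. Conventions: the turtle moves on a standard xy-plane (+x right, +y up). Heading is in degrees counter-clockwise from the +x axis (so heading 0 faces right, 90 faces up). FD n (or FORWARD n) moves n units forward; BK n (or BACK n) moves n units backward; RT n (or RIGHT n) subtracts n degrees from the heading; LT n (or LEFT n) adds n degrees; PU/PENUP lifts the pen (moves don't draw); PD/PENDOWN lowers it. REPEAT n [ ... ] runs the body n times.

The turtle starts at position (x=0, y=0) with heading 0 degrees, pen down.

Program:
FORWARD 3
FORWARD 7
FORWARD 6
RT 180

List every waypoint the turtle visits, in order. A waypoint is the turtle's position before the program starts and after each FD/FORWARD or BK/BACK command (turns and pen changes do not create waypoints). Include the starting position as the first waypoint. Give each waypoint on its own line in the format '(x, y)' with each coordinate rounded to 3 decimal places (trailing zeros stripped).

Executing turtle program step by step:
Start: pos=(0,0), heading=0, pen down
FD 3: (0,0) -> (3,0) [heading=0, draw]
FD 7: (3,0) -> (10,0) [heading=0, draw]
FD 6: (10,0) -> (16,0) [heading=0, draw]
RT 180: heading 0 -> 180
Final: pos=(16,0), heading=180, 3 segment(s) drawn
Waypoints (4 total):
(0, 0)
(3, 0)
(10, 0)
(16, 0)

Answer: (0, 0)
(3, 0)
(10, 0)
(16, 0)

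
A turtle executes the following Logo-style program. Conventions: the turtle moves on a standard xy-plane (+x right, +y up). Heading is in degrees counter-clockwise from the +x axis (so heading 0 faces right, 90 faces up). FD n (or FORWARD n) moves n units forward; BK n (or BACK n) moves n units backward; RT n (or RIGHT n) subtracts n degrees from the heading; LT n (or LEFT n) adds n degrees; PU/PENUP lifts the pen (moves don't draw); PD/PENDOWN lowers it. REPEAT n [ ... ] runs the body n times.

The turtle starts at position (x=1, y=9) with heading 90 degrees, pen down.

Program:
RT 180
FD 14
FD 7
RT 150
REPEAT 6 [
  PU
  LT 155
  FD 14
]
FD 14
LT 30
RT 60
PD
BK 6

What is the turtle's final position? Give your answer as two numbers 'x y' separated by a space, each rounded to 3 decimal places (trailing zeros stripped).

Answer: 17.567 -25.486

Derivation:
Executing turtle program step by step:
Start: pos=(1,9), heading=90, pen down
RT 180: heading 90 -> 270
FD 14: (1,9) -> (1,-5) [heading=270, draw]
FD 7: (1,-5) -> (1,-12) [heading=270, draw]
RT 150: heading 270 -> 120
REPEAT 6 [
  -- iteration 1/6 --
  PU: pen up
  LT 155: heading 120 -> 275
  FD 14: (1,-12) -> (2.22,-25.947) [heading=275, move]
  -- iteration 2/6 --
  PU: pen up
  LT 155: heading 275 -> 70
  FD 14: (2.22,-25.947) -> (7.008,-12.791) [heading=70, move]
  -- iteration 3/6 --
  PU: pen up
  LT 155: heading 70 -> 225
  FD 14: (7.008,-12.791) -> (-2.891,-22.691) [heading=225, move]
  -- iteration 4/6 --
  PU: pen up
  LT 155: heading 225 -> 20
  FD 14: (-2.891,-22.691) -> (10.265,-17.902) [heading=20, move]
  -- iteration 5/6 --
  PU: pen up
  LT 155: heading 20 -> 175
  FD 14: (10.265,-17.902) -> (-3.682,-16.682) [heading=175, move]
  -- iteration 6/6 --
  PU: pen up
  LT 155: heading 175 -> 330
  FD 14: (-3.682,-16.682) -> (8.442,-23.682) [heading=330, move]
]
FD 14: (8.442,-23.682) -> (20.567,-30.682) [heading=330, move]
LT 30: heading 330 -> 0
RT 60: heading 0 -> 300
PD: pen down
BK 6: (20.567,-30.682) -> (17.567,-25.486) [heading=300, draw]
Final: pos=(17.567,-25.486), heading=300, 3 segment(s) drawn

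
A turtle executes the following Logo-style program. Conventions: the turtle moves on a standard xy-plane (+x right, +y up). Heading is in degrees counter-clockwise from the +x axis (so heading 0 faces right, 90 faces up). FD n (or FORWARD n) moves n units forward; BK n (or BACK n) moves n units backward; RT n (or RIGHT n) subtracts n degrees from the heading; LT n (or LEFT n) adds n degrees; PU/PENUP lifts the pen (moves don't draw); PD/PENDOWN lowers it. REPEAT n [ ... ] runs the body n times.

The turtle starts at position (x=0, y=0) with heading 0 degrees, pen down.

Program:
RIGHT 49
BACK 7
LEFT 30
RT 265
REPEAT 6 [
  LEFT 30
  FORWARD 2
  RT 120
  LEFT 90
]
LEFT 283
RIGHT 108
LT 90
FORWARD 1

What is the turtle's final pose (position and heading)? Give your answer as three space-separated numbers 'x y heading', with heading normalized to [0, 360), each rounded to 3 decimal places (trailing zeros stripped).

Executing turtle program step by step:
Start: pos=(0,0), heading=0, pen down
RT 49: heading 0 -> 311
BK 7: (0,0) -> (-4.592,5.283) [heading=311, draw]
LT 30: heading 311 -> 341
RT 265: heading 341 -> 76
REPEAT 6 [
  -- iteration 1/6 --
  LT 30: heading 76 -> 106
  FD 2: (-4.592,5.283) -> (-5.144,7.205) [heading=106, draw]
  RT 120: heading 106 -> 346
  LT 90: heading 346 -> 76
  -- iteration 2/6 --
  LT 30: heading 76 -> 106
  FD 2: (-5.144,7.205) -> (-5.695,9.128) [heading=106, draw]
  RT 120: heading 106 -> 346
  LT 90: heading 346 -> 76
  -- iteration 3/6 --
  LT 30: heading 76 -> 106
  FD 2: (-5.695,9.128) -> (-6.246,11.051) [heading=106, draw]
  RT 120: heading 106 -> 346
  LT 90: heading 346 -> 76
  -- iteration 4/6 --
  LT 30: heading 76 -> 106
  FD 2: (-6.246,11.051) -> (-6.798,12.973) [heading=106, draw]
  RT 120: heading 106 -> 346
  LT 90: heading 346 -> 76
  -- iteration 5/6 --
  LT 30: heading 76 -> 106
  FD 2: (-6.798,12.973) -> (-7.349,14.896) [heading=106, draw]
  RT 120: heading 106 -> 346
  LT 90: heading 346 -> 76
  -- iteration 6/6 --
  LT 30: heading 76 -> 106
  FD 2: (-7.349,14.896) -> (-7.9,16.818) [heading=106, draw]
  RT 120: heading 106 -> 346
  LT 90: heading 346 -> 76
]
LT 283: heading 76 -> 359
RT 108: heading 359 -> 251
LT 90: heading 251 -> 341
FD 1: (-7.9,16.818) -> (-6.955,16.493) [heading=341, draw]
Final: pos=(-6.955,16.493), heading=341, 8 segment(s) drawn

Answer: -6.955 16.493 341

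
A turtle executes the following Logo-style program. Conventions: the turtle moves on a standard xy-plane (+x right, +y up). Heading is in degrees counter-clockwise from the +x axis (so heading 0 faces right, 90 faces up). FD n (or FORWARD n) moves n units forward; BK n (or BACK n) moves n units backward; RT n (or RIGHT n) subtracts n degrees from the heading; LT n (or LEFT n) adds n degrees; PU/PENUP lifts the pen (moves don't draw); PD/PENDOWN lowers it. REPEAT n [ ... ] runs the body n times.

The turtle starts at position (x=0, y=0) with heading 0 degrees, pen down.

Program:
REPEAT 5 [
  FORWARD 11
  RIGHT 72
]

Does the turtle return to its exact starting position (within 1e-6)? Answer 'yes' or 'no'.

Executing turtle program step by step:
Start: pos=(0,0), heading=0, pen down
REPEAT 5 [
  -- iteration 1/5 --
  FD 11: (0,0) -> (11,0) [heading=0, draw]
  RT 72: heading 0 -> 288
  -- iteration 2/5 --
  FD 11: (11,0) -> (14.399,-10.462) [heading=288, draw]
  RT 72: heading 288 -> 216
  -- iteration 3/5 --
  FD 11: (14.399,-10.462) -> (5.5,-16.927) [heading=216, draw]
  RT 72: heading 216 -> 144
  -- iteration 4/5 --
  FD 11: (5.5,-16.927) -> (-3.399,-10.462) [heading=144, draw]
  RT 72: heading 144 -> 72
  -- iteration 5/5 --
  FD 11: (-3.399,-10.462) -> (0,0) [heading=72, draw]
  RT 72: heading 72 -> 0
]
Final: pos=(0,0), heading=0, 5 segment(s) drawn

Start position: (0, 0)
Final position: (0, 0)
Distance = 0; < 1e-6 -> CLOSED

Answer: yes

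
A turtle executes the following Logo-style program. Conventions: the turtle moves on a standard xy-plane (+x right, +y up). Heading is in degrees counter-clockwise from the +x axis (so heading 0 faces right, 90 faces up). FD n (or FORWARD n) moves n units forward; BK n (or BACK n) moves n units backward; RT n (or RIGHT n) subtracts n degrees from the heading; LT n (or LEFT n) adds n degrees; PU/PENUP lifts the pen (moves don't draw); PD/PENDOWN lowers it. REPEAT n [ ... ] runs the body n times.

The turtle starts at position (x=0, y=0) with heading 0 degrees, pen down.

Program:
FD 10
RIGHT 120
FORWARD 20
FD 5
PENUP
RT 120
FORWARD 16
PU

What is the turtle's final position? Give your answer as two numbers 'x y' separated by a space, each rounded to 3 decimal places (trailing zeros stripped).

Executing turtle program step by step:
Start: pos=(0,0), heading=0, pen down
FD 10: (0,0) -> (10,0) [heading=0, draw]
RT 120: heading 0 -> 240
FD 20: (10,0) -> (0,-17.321) [heading=240, draw]
FD 5: (0,-17.321) -> (-2.5,-21.651) [heading=240, draw]
PU: pen up
RT 120: heading 240 -> 120
FD 16: (-2.5,-21.651) -> (-10.5,-7.794) [heading=120, move]
PU: pen up
Final: pos=(-10.5,-7.794), heading=120, 3 segment(s) drawn

Answer: -10.5 -7.794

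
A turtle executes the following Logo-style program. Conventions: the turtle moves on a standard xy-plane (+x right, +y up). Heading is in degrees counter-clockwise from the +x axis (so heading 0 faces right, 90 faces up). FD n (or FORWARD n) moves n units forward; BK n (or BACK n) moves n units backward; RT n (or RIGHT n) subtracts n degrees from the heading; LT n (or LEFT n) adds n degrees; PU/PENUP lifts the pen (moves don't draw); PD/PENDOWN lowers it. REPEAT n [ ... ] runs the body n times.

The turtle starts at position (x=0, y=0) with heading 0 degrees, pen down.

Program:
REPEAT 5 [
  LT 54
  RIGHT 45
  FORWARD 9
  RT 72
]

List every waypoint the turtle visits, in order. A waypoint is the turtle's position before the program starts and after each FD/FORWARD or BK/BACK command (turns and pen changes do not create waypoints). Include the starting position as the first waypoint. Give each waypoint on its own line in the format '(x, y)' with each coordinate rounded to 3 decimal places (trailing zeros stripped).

Executing turtle program step by step:
Start: pos=(0,0), heading=0, pen down
REPEAT 5 [
  -- iteration 1/5 --
  LT 54: heading 0 -> 54
  RT 45: heading 54 -> 9
  FD 9: (0,0) -> (8.889,1.408) [heading=9, draw]
  RT 72: heading 9 -> 297
  -- iteration 2/5 --
  LT 54: heading 297 -> 351
  RT 45: heading 351 -> 306
  FD 9: (8.889,1.408) -> (14.179,-5.873) [heading=306, draw]
  RT 72: heading 306 -> 234
  -- iteration 3/5 --
  LT 54: heading 234 -> 288
  RT 45: heading 288 -> 243
  FD 9: (14.179,-5.873) -> (10.093,-13.892) [heading=243, draw]
  RT 72: heading 243 -> 171
  -- iteration 4/5 --
  LT 54: heading 171 -> 225
  RT 45: heading 225 -> 180
  FD 9: (10.093,-13.892) -> (1.093,-13.892) [heading=180, draw]
  RT 72: heading 180 -> 108
  -- iteration 5/5 --
  LT 54: heading 108 -> 162
  RT 45: heading 162 -> 117
  FD 9: (1.093,-13.892) -> (-2.993,-5.873) [heading=117, draw]
  RT 72: heading 117 -> 45
]
Final: pos=(-2.993,-5.873), heading=45, 5 segment(s) drawn
Waypoints (6 total):
(0, 0)
(8.889, 1.408)
(14.179, -5.873)
(10.093, -13.892)
(1.093, -13.892)
(-2.993, -5.873)

Answer: (0, 0)
(8.889, 1.408)
(14.179, -5.873)
(10.093, -13.892)
(1.093, -13.892)
(-2.993, -5.873)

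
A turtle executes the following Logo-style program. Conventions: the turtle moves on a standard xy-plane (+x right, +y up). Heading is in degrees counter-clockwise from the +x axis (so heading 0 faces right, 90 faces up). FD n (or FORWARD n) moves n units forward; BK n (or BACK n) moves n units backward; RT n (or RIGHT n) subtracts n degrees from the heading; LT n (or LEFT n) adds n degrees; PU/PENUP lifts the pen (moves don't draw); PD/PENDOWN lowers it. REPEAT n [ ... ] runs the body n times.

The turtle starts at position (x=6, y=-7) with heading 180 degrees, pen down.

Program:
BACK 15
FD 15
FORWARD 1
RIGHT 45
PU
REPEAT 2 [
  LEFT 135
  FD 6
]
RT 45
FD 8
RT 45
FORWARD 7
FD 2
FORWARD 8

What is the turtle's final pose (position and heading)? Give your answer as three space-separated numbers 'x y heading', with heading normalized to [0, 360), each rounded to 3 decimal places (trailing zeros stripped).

Answer: 29.263 -20.778 315

Derivation:
Executing turtle program step by step:
Start: pos=(6,-7), heading=180, pen down
BK 15: (6,-7) -> (21,-7) [heading=180, draw]
FD 15: (21,-7) -> (6,-7) [heading=180, draw]
FD 1: (6,-7) -> (5,-7) [heading=180, draw]
RT 45: heading 180 -> 135
PU: pen up
REPEAT 2 [
  -- iteration 1/2 --
  LT 135: heading 135 -> 270
  FD 6: (5,-7) -> (5,-13) [heading=270, move]
  -- iteration 2/2 --
  LT 135: heading 270 -> 45
  FD 6: (5,-13) -> (9.243,-8.757) [heading=45, move]
]
RT 45: heading 45 -> 0
FD 8: (9.243,-8.757) -> (17.243,-8.757) [heading=0, move]
RT 45: heading 0 -> 315
FD 7: (17.243,-8.757) -> (22.192,-13.707) [heading=315, move]
FD 2: (22.192,-13.707) -> (23.607,-15.121) [heading=315, move]
FD 8: (23.607,-15.121) -> (29.263,-20.778) [heading=315, move]
Final: pos=(29.263,-20.778), heading=315, 3 segment(s) drawn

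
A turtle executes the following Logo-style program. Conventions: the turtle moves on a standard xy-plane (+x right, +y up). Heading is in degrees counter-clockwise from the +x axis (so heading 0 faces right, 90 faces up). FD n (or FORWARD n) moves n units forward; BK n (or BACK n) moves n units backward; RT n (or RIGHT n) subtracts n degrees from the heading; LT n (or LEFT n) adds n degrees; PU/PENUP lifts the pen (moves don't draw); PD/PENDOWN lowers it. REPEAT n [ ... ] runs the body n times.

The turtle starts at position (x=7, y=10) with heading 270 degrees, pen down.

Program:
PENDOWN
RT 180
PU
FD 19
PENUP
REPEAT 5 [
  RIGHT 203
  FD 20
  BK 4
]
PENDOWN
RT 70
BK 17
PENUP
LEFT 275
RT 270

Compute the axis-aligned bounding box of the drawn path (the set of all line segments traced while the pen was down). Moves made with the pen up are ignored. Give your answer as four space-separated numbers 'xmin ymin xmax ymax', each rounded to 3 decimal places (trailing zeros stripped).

Answer: -2.672 8.921 -1.19 25.856

Derivation:
Executing turtle program step by step:
Start: pos=(7,10), heading=270, pen down
PD: pen down
RT 180: heading 270 -> 90
PU: pen up
FD 19: (7,10) -> (7,29) [heading=90, move]
PU: pen up
REPEAT 5 [
  -- iteration 1/5 --
  RT 203: heading 90 -> 247
  FD 20: (7,29) -> (-0.815,10.59) [heading=247, move]
  BK 4: (-0.815,10.59) -> (0.748,14.272) [heading=247, move]
  -- iteration 2/5 --
  RT 203: heading 247 -> 44
  FD 20: (0.748,14.272) -> (15.135,28.165) [heading=44, move]
  BK 4: (15.135,28.165) -> (12.258,25.386) [heading=44, move]
  -- iteration 3/5 --
  RT 203: heading 44 -> 201
  FD 20: (12.258,25.386) -> (-6.414,18.219) [heading=201, move]
  BK 4: (-6.414,18.219) -> (-2.68,19.653) [heading=201, move]
  -- iteration 4/5 --
  RT 203: heading 201 -> 358
  FD 20: (-2.68,19.653) -> (17.308,18.955) [heading=358, move]
  BK 4: (17.308,18.955) -> (13.311,19.094) [heading=358, move]
  -- iteration 5/5 --
  RT 203: heading 358 -> 155
  FD 20: (13.311,19.094) -> (-4.815,27.547) [heading=155, move]
  BK 4: (-4.815,27.547) -> (-1.19,25.856) [heading=155, move]
]
PD: pen down
RT 70: heading 155 -> 85
BK 17: (-1.19,25.856) -> (-2.672,8.921) [heading=85, draw]
PU: pen up
LT 275: heading 85 -> 0
RT 270: heading 0 -> 90
Final: pos=(-2.672,8.921), heading=90, 1 segment(s) drawn

Segment endpoints: x in {-2.672, -1.19}, y in {8.921, 25.856}
xmin=-2.672, ymin=8.921, xmax=-1.19, ymax=25.856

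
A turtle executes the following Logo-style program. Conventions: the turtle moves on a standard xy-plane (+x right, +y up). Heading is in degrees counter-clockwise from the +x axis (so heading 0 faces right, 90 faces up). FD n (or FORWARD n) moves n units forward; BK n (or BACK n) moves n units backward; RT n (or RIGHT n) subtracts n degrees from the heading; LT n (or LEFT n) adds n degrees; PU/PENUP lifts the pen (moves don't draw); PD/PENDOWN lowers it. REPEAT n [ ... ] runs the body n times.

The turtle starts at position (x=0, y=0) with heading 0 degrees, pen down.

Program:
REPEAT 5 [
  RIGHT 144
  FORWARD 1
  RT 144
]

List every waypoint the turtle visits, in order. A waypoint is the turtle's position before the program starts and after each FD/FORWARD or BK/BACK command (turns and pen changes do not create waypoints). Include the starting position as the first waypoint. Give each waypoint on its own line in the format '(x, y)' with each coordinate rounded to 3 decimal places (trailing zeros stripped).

Executing turtle program step by step:
Start: pos=(0,0), heading=0, pen down
REPEAT 5 [
  -- iteration 1/5 --
  RT 144: heading 0 -> 216
  FD 1: (0,0) -> (-0.809,-0.588) [heading=216, draw]
  RT 144: heading 216 -> 72
  -- iteration 2/5 --
  RT 144: heading 72 -> 288
  FD 1: (-0.809,-0.588) -> (-0.5,-1.539) [heading=288, draw]
  RT 144: heading 288 -> 144
  -- iteration 3/5 --
  RT 144: heading 144 -> 0
  FD 1: (-0.5,-1.539) -> (0.5,-1.539) [heading=0, draw]
  RT 144: heading 0 -> 216
  -- iteration 4/5 --
  RT 144: heading 216 -> 72
  FD 1: (0.5,-1.539) -> (0.809,-0.588) [heading=72, draw]
  RT 144: heading 72 -> 288
  -- iteration 5/5 --
  RT 144: heading 288 -> 144
  FD 1: (0.809,-0.588) -> (0,0) [heading=144, draw]
  RT 144: heading 144 -> 0
]
Final: pos=(0,0), heading=0, 5 segment(s) drawn
Waypoints (6 total):
(0, 0)
(-0.809, -0.588)
(-0.5, -1.539)
(0.5, -1.539)
(0.809, -0.588)
(0, 0)

Answer: (0, 0)
(-0.809, -0.588)
(-0.5, -1.539)
(0.5, -1.539)
(0.809, -0.588)
(0, 0)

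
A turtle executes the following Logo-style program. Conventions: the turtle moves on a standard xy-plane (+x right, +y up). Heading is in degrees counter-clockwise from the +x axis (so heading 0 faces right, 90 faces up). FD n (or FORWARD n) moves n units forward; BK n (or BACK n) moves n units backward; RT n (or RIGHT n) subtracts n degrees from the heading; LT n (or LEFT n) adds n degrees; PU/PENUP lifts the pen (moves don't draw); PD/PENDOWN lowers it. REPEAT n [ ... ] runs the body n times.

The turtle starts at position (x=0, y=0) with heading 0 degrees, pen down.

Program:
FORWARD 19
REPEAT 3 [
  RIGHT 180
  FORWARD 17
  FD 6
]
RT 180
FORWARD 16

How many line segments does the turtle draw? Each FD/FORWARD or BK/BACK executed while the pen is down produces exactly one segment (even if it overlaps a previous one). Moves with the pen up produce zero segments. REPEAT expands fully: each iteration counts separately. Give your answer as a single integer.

Answer: 8

Derivation:
Executing turtle program step by step:
Start: pos=(0,0), heading=0, pen down
FD 19: (0,0) -> (19,0) [heading=0, draw]
REPEAT 3 [
  -- iteration 1/3 --
  RT 180: heading 0 -> 180
  FD 17: (19,0) -> (2,0) [heading=180, draw]
  FD 6: (2,0) -> (-4,0) [heading=180, draw]
  -- iteration 2/3 --
  RT 180: heading 180 -> 0
  FD 17: (-4,0) -> (13,0) [heading=0, draw]
  FD 6: (13,0) -> (19,0) [heading=0, draw]
  -- iteration 3/3 --
  RT 180: heading 0 -> 180
  FD 17: (19,0) -> (2,0) [heading=180, draw]
  FD 6: (2,0) -> (-4,0) [heading=180, draw]
]
RT 180: heading 180 -> 0
FD 16: (-4,0) -> (12,0) [heading=0, draw]
Final: pos=(12,0), heading=0, 8 segment(s) drawn
Segments drawn: 8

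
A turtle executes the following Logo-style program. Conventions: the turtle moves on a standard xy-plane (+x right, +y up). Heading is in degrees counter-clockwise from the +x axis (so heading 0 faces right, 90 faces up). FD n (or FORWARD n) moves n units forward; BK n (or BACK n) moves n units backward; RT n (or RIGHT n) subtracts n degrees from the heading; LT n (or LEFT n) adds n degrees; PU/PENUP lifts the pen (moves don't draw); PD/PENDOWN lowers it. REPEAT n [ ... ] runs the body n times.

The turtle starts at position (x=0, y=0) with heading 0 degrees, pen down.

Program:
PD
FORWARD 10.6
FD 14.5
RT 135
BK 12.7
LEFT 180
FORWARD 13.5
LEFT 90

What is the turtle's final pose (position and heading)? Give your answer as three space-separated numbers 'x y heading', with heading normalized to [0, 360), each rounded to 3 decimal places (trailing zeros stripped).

Answer: 43.626 18.526 135

Derivation:
Executing turtle program step by step:
Start: pos=(0,0), heading=0, pen down
PD: pen down
FD 10.6: (0,0) -> (10.6,0) [heading=0, draw]
FD 14.5: (10.6,0) -> (25.1,0) [heading=0, draw]
RT 135: heading 0 -> 225
BK 12.7: (25.1,0) -> (34.08,8.98) [heading=225, draw]
LT 180: heading 225 -> 45
FD 13.5: (34.08,8.98) -> (43.626,18.526) [heading=45, draw]
LT 90: heading 45 -> 135
Final: pos=(43.626,18.526), heading=135, 4 segment(s) drawn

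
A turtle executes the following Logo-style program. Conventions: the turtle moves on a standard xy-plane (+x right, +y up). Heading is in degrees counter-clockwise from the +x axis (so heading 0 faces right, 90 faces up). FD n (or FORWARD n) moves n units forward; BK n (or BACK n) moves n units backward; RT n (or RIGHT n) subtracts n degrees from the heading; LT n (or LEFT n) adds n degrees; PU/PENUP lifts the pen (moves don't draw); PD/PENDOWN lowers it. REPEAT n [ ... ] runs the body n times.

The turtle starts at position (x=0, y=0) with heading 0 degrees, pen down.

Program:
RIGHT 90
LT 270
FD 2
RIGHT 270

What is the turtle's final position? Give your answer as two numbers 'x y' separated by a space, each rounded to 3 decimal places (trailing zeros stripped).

Executing turtle program step by step:
Start: pos=(0,0), heading=0, pen down
RT 90: heading 0 -> 270
LT 270: heading 270 -> 180
FD 2: (0,0) -> (-2,0) [heading=180, draw]
RT 270: heading 180 -> 270
Final: pos=(-2,0), heading=270, 1 segment(s) drawn

Answer: -2 0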